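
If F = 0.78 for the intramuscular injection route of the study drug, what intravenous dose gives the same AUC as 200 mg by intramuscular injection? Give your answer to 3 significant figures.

Systemic exposure from an extravascular dose = F × D_ev, so the equivalent IV dose is F × D_ev.
D_iv = F × D_ev = 0.78 × 200 = 156 mg

D_iv = 156 mg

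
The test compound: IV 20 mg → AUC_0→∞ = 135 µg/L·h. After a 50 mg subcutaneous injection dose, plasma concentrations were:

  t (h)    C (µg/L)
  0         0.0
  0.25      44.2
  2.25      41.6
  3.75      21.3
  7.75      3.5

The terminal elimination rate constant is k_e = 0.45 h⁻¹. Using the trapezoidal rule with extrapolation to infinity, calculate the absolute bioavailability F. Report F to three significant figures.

Trapezoidal AUC_0→7.75 (subcutaneous injection):
  [0→0.25]: (0.0+44.2)/2 × 0.25 = 5.525
  [0.25→2.25]: (44.2+41.6)/2 × 2 = 85.8
  [2.25→3.75]: (41.6+21.3)/2 × 1.5 = 47.175
  [3.75→7.75]: (21.3+3.5)/2 × 4 = 49.6
  Sum = 188.1 µg/L·h
Tail: C_last/k_e = 3.5/0.45 = 7.778
AUC_0→∞ (subcutaneous injection) = 188.1 + 7.778 = 195.878 µg/L·h
F = (AUC_ev/D_ev)/(AUC_iv/D_iv) = (195.878/50)/(135/20) = 3.91756/6.75 = 0.5804

F = 0.580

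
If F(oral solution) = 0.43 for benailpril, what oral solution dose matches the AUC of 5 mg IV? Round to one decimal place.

D_oral = 11.6 mg

For equal systemic exposure: F × D_ev = D_iv
D_ev = D_iv / F = 5 / 0.43 = 11.6279 mg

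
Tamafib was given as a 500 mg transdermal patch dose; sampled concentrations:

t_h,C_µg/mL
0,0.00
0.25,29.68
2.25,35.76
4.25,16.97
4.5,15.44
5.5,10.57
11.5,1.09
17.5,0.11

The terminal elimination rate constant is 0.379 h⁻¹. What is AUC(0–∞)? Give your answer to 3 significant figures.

AUC = 178 µg/mL·h

Trapezoidal AUC_0→17.5:
  [0→0.25]: (0.00+29.68)/2 × 0.25 = 3.71
  [0.25→2.25]: (29.68+35.76)/2 × 2 = 65.44
  [2.25→4.25]: (35.76+16.97)/2 × 2 = 52.73
  [4.25→4.5]: (16.97+15.44)/2 × 0.25 = 4.05125
  [4.5→5.5]: (15.44+10.57)/2 × 1 = 13.005
  [5.5→11.5]: (10.57+1.09)/2 × 6 = 34.98
  [11.5→17.5]: (1.09+0.11)/2 × 6 = 3.6
  Sum = 177.51625 µg/mL·h
Extrapolated tail: C_last / k_e = 0.11 / 0.379 = 0.290
AUC_0→∞ = 177.51625 + 0.290 = 177.80625 µg/mL·h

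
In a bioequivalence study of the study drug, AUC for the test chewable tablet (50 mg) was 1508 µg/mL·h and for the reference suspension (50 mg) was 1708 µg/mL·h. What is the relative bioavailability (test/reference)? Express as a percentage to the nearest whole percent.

F_rel = (AUC_test/D_test) / (AUC_ref/D_ref)
      = (1508/50) / (1708/50)
      = 30.16 / 34.16 = 0.8829 = 88.29%

F_rel = 88%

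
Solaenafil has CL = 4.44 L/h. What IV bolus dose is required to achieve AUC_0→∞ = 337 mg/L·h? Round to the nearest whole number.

Dose_iv = CL × AUC_0→∞
     = 4.44 × 337 = 1496.28 mg

Dose = 1496 mg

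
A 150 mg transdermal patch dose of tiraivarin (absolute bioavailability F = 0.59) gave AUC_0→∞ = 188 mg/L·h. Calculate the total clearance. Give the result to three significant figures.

CL = 0.471 L/h

CL = F × Dose / AUC_0→∞
   = 0.59 × 150 / 188 = 0.470745 L/h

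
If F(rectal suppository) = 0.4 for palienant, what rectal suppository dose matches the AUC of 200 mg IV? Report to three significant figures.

For equal systemic exposure: F × D_ev = D_iv
D_ev = D_iv / F = 200 / 0.4 = 500 mg

D_rectal = 500 mg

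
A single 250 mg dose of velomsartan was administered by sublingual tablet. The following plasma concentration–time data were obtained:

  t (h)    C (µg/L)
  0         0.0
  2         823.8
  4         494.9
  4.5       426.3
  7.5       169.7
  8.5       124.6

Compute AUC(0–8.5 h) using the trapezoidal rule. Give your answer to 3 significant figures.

Trapezoidal AUC_0→8.5:
  [0→2]: (0.0+823.8)/2 × 2 = 823.8
  [2→4]: (823.8+494.9)/2 × 2 = 1318.7
  [4→4.5]: (494.9+426.3)/2 × 0.5 = 230.3
  [4.5→7.5]: (426.3+169.7)/2 × 3 = 894.0
  [7.5→8.5]: (169.7+124.6)/2 × 1 = 147.15
  Sum = 3413.95 µg/L·h

AUC = 3410 µg/L·h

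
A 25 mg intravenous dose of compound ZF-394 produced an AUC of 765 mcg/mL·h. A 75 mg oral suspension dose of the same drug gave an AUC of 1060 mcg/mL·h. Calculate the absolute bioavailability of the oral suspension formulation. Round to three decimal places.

F = 0.462

F = (AUC_ev / D_ev) / (AUC_iv / D_iv)
  = (1060/75) / (765/25)
  = 14.1333 / 30.6 = 0.4619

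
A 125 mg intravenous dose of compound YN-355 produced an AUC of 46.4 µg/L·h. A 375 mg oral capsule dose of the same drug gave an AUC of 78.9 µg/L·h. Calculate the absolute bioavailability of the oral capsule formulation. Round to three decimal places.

F = 0.567

F = (AUC_ev / D_ev) / (AUC_iv / D_iv)
  = (78.9/375) / (46.4/125)
  = 0.2104 / 0.3712 = 0.5668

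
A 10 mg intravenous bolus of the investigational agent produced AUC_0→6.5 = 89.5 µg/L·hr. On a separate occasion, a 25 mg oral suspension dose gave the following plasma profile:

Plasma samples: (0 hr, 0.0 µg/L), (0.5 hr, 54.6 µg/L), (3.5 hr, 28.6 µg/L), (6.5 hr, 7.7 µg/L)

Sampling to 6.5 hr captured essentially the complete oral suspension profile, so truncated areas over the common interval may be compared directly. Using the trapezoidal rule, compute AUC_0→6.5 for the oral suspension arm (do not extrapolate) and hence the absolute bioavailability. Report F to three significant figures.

F = 0.862

Trapezoidal AUC_0→6.5 (oral suspension):
  [0→0.5]: (0.0+54.6)/2 × 0.5 = 13.65
  [0.5→3.5]: (54.6+28.6)/2 × 3 = 124.8
  [3.5→6.5]: (28.6+7.7)/2 × 3 = 54.45
  Sum = 192.9 µg/L·hr
F = (AUC_ev/D_ev)/(AUC_iv/D_iv) = (192.9/25)/(89.5/10) = 7.716/8.95 = 0.8621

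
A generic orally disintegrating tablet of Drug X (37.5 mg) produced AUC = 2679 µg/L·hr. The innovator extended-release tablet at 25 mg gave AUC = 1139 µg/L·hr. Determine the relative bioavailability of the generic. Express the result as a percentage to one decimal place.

F_rel = (AUC_test/D_test) / (AUC_ref/D_ref)
      = (2679/37.5) / (1139/25)
      = 71.44 / 45.56 = 1.5680 = 156.80%

F_rel = 156.8%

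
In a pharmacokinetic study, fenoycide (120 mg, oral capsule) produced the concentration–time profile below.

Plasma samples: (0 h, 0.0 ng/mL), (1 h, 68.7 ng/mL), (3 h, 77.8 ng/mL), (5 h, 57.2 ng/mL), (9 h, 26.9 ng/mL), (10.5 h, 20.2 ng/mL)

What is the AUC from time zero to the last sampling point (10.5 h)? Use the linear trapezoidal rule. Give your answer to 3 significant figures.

Trapezoidal AUC_0→10.5:
  [0→1]: (0.0+68.7)/2 × 1 = 34.35
  [1→3]: (68.7+77.8)/2 × 2 = 146.5
  [3→5]: (77.8+57.2)/2 × 2 = 135.0
  [5→9]: (57.2+26.9)/2 × 4 = 168.2
  [9→10.5]: (26.9+20.2)/2 × 1.5 = 35.325
  Sum = 519.375 ng/mL·h

AUC = 519 ng/mL·h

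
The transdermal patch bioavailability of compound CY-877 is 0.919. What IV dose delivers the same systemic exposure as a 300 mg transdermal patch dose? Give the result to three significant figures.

D_iv = 276 mg

Systemic exposure from an extravascular dose = F × D_ev, so the equivalent IV dose is F × D_ev.
D_iv = F × D_ev = 0.919 × 300 = 275.7 mg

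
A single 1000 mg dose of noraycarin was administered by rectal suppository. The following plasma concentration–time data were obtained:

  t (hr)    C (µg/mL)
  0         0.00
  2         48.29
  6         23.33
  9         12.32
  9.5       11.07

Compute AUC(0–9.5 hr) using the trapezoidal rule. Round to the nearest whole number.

AUC = 251 µg/mL·hr

Trapezoidal AUC_0→9.5:
  [0→2]: (0.00+48.29)/2 × 2 = 48.29
  [2→6]: (48.29+23.33)/2 × 4 = 143.24
  [6→9]: (23.33+12.32)/2 × 3 = 53.475
  [9→9.5]: (12.32+11.07)/2 × 0.5 = 5.8475
  Sum = 250.8525 µg/mL·hr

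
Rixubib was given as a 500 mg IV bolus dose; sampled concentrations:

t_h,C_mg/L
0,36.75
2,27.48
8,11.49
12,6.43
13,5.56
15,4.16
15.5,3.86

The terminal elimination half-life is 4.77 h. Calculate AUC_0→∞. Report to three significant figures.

AUC = 261 mg/L·h

Trapezoidal AUC_0→15.5:
  [0→2]: (36.75+27.48)/2 × 2 = 64.23
  [2→8]: (27.48+11.49)/2 × 6 = 116.91
  [8→12]: (11.49+6.43)/2 × 4 = 35.84
  [12→13]: (6.43+5.56)/2 × 1 = 5.995
  [13→15]: (5.56+4.16)/2 × 2 = 9.72
  [15→15.5]: (4.16+3.86)/2 × 0.5 = 2.005
  Sum = 234.7 mg/L·h
k_e = ln2 / t½ = 0.693147 / 4.77 = 0.1453 h^-1
Extrapolated tail: C_last / k_e = 3.86 / 0.1453 = 26.566
AUC_0→∞ = 234.7 + 26.566 = 261.266 mg/L·h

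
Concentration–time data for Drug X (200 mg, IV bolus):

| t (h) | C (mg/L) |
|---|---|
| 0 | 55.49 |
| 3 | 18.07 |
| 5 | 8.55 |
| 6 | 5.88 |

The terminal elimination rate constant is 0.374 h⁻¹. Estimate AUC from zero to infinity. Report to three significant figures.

AUC = 160 mg/L·h

Trapezoidal AUC_0→6:
  [0→3]: (55.49+18.07)/2 × 3 = 110.34
  [3→5]: (18.07+8.55)/2 × 2 = 26.62
  [5→6]: (8.55+5.88)/2 × 1 = 7.215
  Sum = 144.175 mg/L·h
Extrapolated tail: C_last / k_e = 5.88 / 0.374 = 15.722
AUC_0→∞ = 144.175 + 15.722 = 159.897 mg/L·h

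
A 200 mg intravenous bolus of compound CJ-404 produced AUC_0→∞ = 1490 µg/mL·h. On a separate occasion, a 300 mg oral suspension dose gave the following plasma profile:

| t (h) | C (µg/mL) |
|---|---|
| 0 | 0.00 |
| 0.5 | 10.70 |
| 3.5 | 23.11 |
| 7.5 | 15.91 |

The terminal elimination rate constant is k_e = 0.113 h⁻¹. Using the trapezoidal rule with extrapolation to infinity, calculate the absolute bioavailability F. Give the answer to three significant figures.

F = 0.122

Trapezoidal AUC_0→7.5 (oral suspension):
  [0→0.5]: (0.00+10.70)/2 × 0.5 = 2.675
  [0.5→3.5]: (10.70+23.11)/2 × 3 = 50.715
  [3.5→7.5]: (23.11+15.91)/2 × 4 = 78.04
  Sum = 131.43 µg/mL·h
Tail: C_last/k_e = 15.91/0.113 = 140.796
AUC_0→∞ (oral suspension) = 131.43 + 140.796 = 272.226 µg/mL·h
F = (AUC_ev/D_ev)/(AUC_iv/D_iv) = (272.226/300)/(1490/200) = 0.90742/7.45 = 0.1218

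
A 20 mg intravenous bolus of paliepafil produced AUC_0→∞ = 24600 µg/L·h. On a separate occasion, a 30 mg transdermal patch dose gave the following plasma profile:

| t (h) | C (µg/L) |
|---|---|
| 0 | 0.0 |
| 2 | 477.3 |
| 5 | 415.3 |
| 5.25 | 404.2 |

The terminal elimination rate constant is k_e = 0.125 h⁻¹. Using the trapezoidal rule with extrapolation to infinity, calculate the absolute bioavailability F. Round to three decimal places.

F = 0.140

Trapezoidal AUC_0→5.25 (transdermal patch):
  [0→2]: (0.0+477.3)/2 × 2 = 477.3
  [2→5]: (477.3+415.3)/2 × 3 = 1338.9
  [5→5.25]: (415.3+404.2)/2 × 0.25 = 102.4375
  Sum = 1918.6375 µg/L·h
Tail: C_last/k_e = 404.2/0.125 = 3233.600
AUC_0→∞ (transdermal patch) = 1918.6375 + 3233.600 = 5152.2375 µg/L·h
F = (AUC_ev/D_ev)/(AUC_iv/D_iv) = (5152.2375/30)/(24600/20) = 171.74125/1230 = 0.1396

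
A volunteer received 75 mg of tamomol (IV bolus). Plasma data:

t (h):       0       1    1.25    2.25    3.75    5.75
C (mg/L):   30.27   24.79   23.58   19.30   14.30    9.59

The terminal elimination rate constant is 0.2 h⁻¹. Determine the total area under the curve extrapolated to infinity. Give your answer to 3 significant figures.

Trapezoidal AUC_0→5.75:
  [0→1]: (30.27+24.79)/2 × 1 = 27.53
  [1→1.25]: (24.79+23.58)/2 × 0.25 = 6.04625
  [1.25→2.25]: (23.58+19.30)/2 × 1 = 21.44
  [2.25→3.75]: (19.30+14.30)/2 × 1.5 = 25.2
  [3.75→5.75]: (14.30+9.59)/2 × 2 = 23.89
  Sum = 104.10625 mg/L·h
Extrapolated tail: C_last / k_e = 9.59 / 0.2 = 47.950
AUC_0→∞ = 104.10625 + 47.950 = 152.05625 mg/L·h

AUC = 152 mg/L·h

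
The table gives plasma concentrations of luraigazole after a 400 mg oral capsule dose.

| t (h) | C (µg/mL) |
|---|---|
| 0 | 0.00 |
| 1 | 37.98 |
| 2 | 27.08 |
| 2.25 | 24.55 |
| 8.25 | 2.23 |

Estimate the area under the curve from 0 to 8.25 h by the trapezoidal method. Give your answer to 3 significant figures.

AUC = 138 µg/mL·h

Trapezoidal AUC_0→8.25:
  [0→1]: (0.00+37.98)/2 × 1 = 18.99
  [1→2]: (37.98+27.08)/2 × 1 = 32.53
  [2→2.25]: (27.08+24.55)/2 × 0.25 = 6.45375
  [2.25→8.25]: (24.55+2.23)/2 × 6 = 80.34
  Sum = 138.31375 µg/mL·h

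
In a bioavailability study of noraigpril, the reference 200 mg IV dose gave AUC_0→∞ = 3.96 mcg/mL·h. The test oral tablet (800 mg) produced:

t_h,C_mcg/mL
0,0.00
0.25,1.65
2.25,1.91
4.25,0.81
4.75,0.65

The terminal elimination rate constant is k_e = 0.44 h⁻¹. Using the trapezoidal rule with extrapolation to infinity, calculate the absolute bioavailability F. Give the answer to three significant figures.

Trapezoidal AUC_0→4.75 (oral tablet):
  [0→0.25]: (0.00+1.65)/2 × 0.25 = 0.20625
  [0.25→2.25]: (1.65+1.91)/2 × 2 = 3.56
  [2.25→4.25]: (1.91+0.81)/2 × 2 = 2.72
  [4.25→4.75]: (0.81+0.65)/2 × 0.5 = 0.365
  Sum = 6.85125 mcg/mL·h
Tail: C_last/k_e = 0.65/0.44 = 1.477
AUC_0→∞ (oral tablet) = 6.85125 + 1.477 = 8.32825 mcg/mL·h
F = (AUC_ev/D_ev)/(AUC_iv/D_iv) = (8.32825/800)/(3.96/200) = 0.0104103/0.0198 = 0.5258

F = 0.526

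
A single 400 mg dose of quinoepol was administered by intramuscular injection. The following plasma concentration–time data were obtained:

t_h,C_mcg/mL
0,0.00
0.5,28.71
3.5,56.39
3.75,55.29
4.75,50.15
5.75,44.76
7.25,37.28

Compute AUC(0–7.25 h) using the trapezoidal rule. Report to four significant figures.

AUC = 310.5 mcg/mL·h

Trapezoidal AUC_0→7.25:
  [0→0.5]: (0.00+28.71)/2 × 0.5 = 7.1775
  [0.5→3.5]: (28.71+56.39)/2 × 3 = 127.65
  [3.5→3.75]: (56.39+55.29)/2 × 0.25 = 13.96
  [3.75→4.75]: (55.29+50.15)/2 × 1 = 52.72
  [4.75→5.75]: (50.15+44.76)/2 × 1 = 47.455
  [5.75→7.25]: (44.76+37.28)/2 × 1.5 = 61.53
  Sum = 310.4925 mcg/mL·h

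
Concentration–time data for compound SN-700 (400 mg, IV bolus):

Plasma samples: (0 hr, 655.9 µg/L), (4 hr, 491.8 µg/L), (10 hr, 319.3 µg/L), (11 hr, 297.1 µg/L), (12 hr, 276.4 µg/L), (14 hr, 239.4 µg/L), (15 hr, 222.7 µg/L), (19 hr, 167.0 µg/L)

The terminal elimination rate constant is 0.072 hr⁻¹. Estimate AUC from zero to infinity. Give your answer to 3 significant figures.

AUC = 9170 µg/L·hr

Trapezoidal AUC_0→19:
  [0→4]: (655.9+491.8)/2 × 4 = 2295.4
  [4→10]: (491.8+319.3)/2 × 6 = 2433.3
  [10→11]: (319.3+297.1)/2 × 1 = 308.2
  [11→12]: (297.1+276.4)/2 × 1 = 286.75
  [12→14]: (276.4+239.4)/2 × 2 = 515.8
  [14→15]: (239.4+222.7)/2 × 1 = 231.05
  [15→19]: (222.7+167.0)/2 × 4 = 779.4
  Sum = 6849.9 µg/L·hr
Extrapolated tail: C_last / k_e = 167.0 / 0.072 = 2319.444
AUC_0→∞ = 6849.9 + 2319.444 = 9169.344 µg/L·hr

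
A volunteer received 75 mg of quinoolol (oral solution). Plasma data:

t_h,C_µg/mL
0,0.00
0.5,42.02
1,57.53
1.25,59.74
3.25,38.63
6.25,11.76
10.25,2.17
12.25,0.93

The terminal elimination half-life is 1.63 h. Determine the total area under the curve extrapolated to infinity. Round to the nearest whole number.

AUC = 257 µg/mL·h

Trapezoidal AUC_0→12.25:
  [0→0.5]: (0.00+42.02)/2 × 0.5 = 10.505
  [0.5→1]: (42.02+57.53)/2 × 0.5 = 24.8875
  [1→1.25]: (57.53+59.74)/2 × 0.25 = 14.65875
  [1.25→3.25]: (59.74+38.63)/2 × 2 = 98.37
  [3.25→6.25]: (38.63+11.76)/2 × 3 = 75.585
  [6.25→10.25]: (11.76+2.17)/2 × 4 = 27.86
  [10.25→12.25]: (2.17+0.93)/2 × 2 = 3.1
  Sum = 254.96625 µg/mL·h
k_e = ln2 / t½ = 0.693147 / 1.63 = 0.4252 h^-1
Extrapolated tail: C_last / k_e = 0.93 / 0.4252 = 2.187
AUC_0→∞ = 254.96625 + 2.187 = 257.15325 µg/mL·h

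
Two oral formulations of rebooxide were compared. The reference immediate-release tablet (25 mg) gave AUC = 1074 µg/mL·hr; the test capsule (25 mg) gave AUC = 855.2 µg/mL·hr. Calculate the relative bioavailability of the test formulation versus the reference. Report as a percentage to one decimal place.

F_rel = 79.6%

F_rel = (AUC_test/D_test) / (AUC_ref/D_ref)
      = (855.2/25) / (1074/25)
      = 34.208 / 42.96 = 0.7963 = 79.63%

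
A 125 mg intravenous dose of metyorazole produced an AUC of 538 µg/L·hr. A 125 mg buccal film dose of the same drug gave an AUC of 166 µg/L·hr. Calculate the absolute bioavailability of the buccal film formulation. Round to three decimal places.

F = (AUC_ev / D_ev) / (AUC_iv / D_iv)
  = (166/125) / (538/125)
  = 1.328 / 4.304 = 0.3086

F = 0.309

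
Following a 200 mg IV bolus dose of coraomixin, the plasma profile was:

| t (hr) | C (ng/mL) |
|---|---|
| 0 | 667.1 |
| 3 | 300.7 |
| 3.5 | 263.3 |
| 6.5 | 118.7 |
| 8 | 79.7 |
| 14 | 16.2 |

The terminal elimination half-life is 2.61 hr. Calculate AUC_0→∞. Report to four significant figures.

AUC = 2663 ng/mL·hr

Trapezoidal AUC_0→14:
  [0→3]: (667.1+300.7)/2 × 3 = 1451.7
  [3→3.5]: (300.7+263.3)/2 × 0.5 = 141.0
  [3.5→6.5]: (263.3+118.7)/2 × 3 = 573.0
  [6.5→8]: (118.7+79.7)/2 × 1.5 = 148.8
  [8→14]: (79.7+16.2)/2 × 6 = 287.7
  Sum = 2602.2 ng/mL·hr
k_e = ln2 / t½ = 0.693147 / 2.61 = 0.2656 hr^-1
Extrapolated tail: C_last / k_e = 16.2 / 0.2656 = 60.994
AUC_0→∞ = 2602.2 + 60.994 = 2663.194 ng/mL·hr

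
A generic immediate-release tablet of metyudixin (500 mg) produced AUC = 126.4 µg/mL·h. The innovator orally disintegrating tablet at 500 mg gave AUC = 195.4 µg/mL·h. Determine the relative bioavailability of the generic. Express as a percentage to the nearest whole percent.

F_rel = 65%

F_rel = (AUC_test/D_test) / (AUC_ref/D_ref)
      = (126.4/500) / (195.4/500)
      = 0.2528 / 0.3908 = 0.6469 = 64.69%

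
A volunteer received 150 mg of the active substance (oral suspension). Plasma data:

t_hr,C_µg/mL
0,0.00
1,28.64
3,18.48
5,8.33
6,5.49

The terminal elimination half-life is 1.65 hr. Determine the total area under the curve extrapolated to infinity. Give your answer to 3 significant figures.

Trapezoidal AUC_0→6:
  [0→1]: (0.00+28.64)/2 × 1 = 14.32
  [1→3]: (28.64+18.48)/2 × 2 = 47.12
  [3→5]: (18.48+8.33)/2 × 2 = 26.81
  [5→6]: (8.33+5.49)/2 × 1 = 6.91
  Sum = 95.16 µg/mL·hr
k_e = ln2 / t½ = 0.693147 / 1.65 = 0.4201 hr^-1
Extrapolated tail: C_last / k_e = 5.49 / 0.4201 = 13.068
AUC_0→∞ = 95.16 + 13.068 = 108.228 µg/mL·hr

AUC = 108 µg/mL·hr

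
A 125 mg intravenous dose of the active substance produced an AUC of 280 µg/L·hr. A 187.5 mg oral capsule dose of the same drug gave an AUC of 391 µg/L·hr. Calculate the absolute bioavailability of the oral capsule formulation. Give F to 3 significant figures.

F = 0.931

F = (AUC_ev / D_ev) / (AUC_iv / D_iv)
  = (391/187.5) / (280/125)
  = 2.08533 / 2.24 = 0.9310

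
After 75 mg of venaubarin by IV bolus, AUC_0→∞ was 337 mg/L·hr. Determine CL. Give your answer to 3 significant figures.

CL = 0.223 L/hr

CL = Dose_iv / AUC_0→∞
   = 75 / 337 = 0.222552 L/hr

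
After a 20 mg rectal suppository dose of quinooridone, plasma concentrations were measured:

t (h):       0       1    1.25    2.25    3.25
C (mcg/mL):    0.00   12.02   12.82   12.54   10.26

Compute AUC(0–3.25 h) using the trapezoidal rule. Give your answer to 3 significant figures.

Trapezoidal AUC_0→3.25:
  [0→1]: (0.00+12.02)/2 × 1 = 6.01
  [1→1.25]: (12.02+12.82)/2 × 0.25 = 3.105
  [1.25→2.25]: (12.82+12.54)/2 × 1 = 12.68
  [2.25→3.25]: (12.54+10.26)/2 × 1 = 11.4
  Sum = 33.195 mcg/mL·h

AUC = 33.2 mcg/mL·h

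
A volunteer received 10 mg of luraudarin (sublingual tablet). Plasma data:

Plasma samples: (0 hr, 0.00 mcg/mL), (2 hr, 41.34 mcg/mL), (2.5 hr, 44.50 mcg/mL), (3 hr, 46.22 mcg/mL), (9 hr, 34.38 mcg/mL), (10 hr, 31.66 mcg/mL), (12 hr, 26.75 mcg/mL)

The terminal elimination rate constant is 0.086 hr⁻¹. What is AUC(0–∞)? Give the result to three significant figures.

Trapezoidal AUC_0→12:
  [0→2]: (0.00+41.34)/2 × 2 = 41.34
  [2→2.5]: (41.34+44.50)/2 × 0.5 = 21.46
  [2.5→3]: (44.50+46.22)/2 × 0.5 = 22.68
  [3→9]: (46.22+34.38)/2 × 6 = 241.8
  [9→10]: (34.38+31.66)/2 × 1 = 33.02
  [10→12]: (31.66+26.75)/2 × 2 = 58.41
  Sum = 418.71 mcg/mL·hr
Extrapolated tail: C_last / k_e = 26.75 / 0.086 = 311.047
AUC_0→∞ = 418.71 + 311.047 = 729.757 mcg/mL·hr

AUC = 730 mcg/mL·hr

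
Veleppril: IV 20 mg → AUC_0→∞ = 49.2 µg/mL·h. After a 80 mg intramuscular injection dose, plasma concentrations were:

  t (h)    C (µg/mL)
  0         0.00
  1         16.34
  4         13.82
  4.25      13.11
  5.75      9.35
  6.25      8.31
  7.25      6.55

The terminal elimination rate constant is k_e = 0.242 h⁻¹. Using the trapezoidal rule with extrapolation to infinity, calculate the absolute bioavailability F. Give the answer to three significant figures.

Trapezoidal AUC_0→7.25 (intramuscular injection):
  [0→1]: (0.00+16.34)/2 × 1 = 8.17
  [1→4]: (16.34+13.82)/2 × 3 = 45.24
  [4→4.25]: (13.82+13.11)/2 × 0.25 = 3.36625
  [4.25→5.75]: (13.11+9.35)/2 × 1.5 = 16.845
  [5.75→6.25]: (9.35+8.31)/2 × 0.5 = 4.415
  [6.25→7.25]: (8.31+6.55)/2 × 1 = 7.43
  Sum = 85.46625 µg/mL·h
Tail: C_last/k_e = 6.55/0.242 = 27.066
AUC_0→∞ (intramuscular injection) = 85.46625 + 27.066 = 112.53225 µg/mL·h
F = (AUC_ev/D_ev)/(AUC_iv/D_iv) = (112.53225/80)/(49.2/20) = 1.40665/2.46 = 0.5718

F = 0.572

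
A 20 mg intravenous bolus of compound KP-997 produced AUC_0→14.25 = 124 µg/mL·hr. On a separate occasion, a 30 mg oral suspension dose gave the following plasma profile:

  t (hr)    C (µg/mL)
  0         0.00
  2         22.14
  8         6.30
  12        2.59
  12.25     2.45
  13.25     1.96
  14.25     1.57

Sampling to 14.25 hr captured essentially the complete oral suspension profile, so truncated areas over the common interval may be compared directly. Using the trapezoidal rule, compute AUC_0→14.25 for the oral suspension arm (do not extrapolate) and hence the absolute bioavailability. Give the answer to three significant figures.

Trapezoidal AUC_0→14.25 (oral suspension):
  [0→2]: (0.00+22.14)/2 × 2 = 22.14
  [2→8]: (22.14+6.30)/2 × 6 = 85.32
  [8→12]: (6.30+2.59)/2 × 4 = 17.78
  [12→12.25]: (2.59+2.45)/2 × 0.25 = 0.63
  [12.25→13.25]: (2.45+1.96)/2 × 1 = 2.205
  [13.25→14.25]: (1.96+1.57)/2 × 1 = 1.765
  Sum = 129.84 µg/mL·hr
F = (AUC_ev/D_ev)/(AUC_iv/D_iv) = (129.84/30)/(124/20) = 4.328/6.2 = 0.6981

F = 0.698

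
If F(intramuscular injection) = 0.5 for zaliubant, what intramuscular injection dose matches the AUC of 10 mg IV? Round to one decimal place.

D_intramuscular = 20.0 mg

For equal systemic exposure: F × D_ev = D_iv
D_ev = D_iv / F = 10 / 0.5 = 20 mg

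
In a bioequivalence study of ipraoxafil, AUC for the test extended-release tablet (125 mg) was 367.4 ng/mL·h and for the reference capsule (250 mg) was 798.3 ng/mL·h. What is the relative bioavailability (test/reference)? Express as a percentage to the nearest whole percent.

F_rel = (AUC_test/D_test) / (AUC_ref/D_ref)
      = (367.4/125) / (798.3/250)
      = 2.9392 / 3.1932 = 0.9205 = 92.05%

F_rel = 92%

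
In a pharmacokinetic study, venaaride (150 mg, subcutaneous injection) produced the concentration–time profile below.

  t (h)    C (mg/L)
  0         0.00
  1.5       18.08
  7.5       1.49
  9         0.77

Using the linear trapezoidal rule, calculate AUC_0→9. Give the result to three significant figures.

AUC = 74.0 mg/L·h

Trapezoidal AUC_0→9:
  [0→1.5]: (0.00+18.08)/2 × 1.5 = 13.56
  [1.5→7.5]: (18.08+1.49)/2 × 6 = 58.71
  [7.5→9]: (1.49+0.77)/2 × 1.5 = 1.695
  Sum = 73.965 mg/L·h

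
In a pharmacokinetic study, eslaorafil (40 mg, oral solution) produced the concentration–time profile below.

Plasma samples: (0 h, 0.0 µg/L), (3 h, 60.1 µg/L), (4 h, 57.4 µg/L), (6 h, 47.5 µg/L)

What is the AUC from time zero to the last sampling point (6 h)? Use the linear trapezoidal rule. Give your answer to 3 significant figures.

AUC = 254 µg/L·h

Trapezoidal AUC_0→6:
  [0→3]: (0.0+60.1)/2 × 3 = 90.15
  [3→4]: (60.1+57.4)/2 × 1 = 58.75
  [4→6]: (57.4+47.5)/2 × 2 = 104.9
  Sum = 253.8 µg/L·h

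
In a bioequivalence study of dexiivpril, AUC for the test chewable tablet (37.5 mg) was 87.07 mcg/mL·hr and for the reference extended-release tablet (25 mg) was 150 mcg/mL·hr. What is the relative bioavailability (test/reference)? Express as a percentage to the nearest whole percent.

F_rel = 39%

F_rel = (AUC_test/D_test) / (AUC_ref/D_ref)
      = (87.07/37.5) / (150/25)
      = 2.32187 / 6 = 0.3870 = 38.70%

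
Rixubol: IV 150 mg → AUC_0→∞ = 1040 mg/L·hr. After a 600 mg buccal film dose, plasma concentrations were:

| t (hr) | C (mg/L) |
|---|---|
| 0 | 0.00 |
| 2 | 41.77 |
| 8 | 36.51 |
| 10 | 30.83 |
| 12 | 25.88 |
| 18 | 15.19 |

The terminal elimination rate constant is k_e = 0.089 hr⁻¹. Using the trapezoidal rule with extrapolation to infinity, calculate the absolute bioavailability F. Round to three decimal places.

Trapezoidal AUC_0→18 (buccal film):
  [0→2]: (0.00+41.77)/2 × 2 = 41.77
  [2→8]: (41.77+36.51)/2 × 6 = 234.84
  [8→10]: (36.51+30.83)/2 × 2 = 67.34
  [10→12]: (30.83+25.88)/2 × 2 = 56.71
  [12→18]: (25.88+15.19)/2 × 6 = 123.21
  Sum = 523.87 mg/L·hr
Tail: C_last/k_e = 15.19/0.089 = 170.674
AUC_0→∞ (buccal film) = 523.87 + 170.674 = 694.544 mg/L·hr
F = (AUC_ev/D_ev)/(AUC_iv/D_iv) = (694.544/600)/(1040/150) = 1.15757/6.93333 = 0.1670

F = 0.167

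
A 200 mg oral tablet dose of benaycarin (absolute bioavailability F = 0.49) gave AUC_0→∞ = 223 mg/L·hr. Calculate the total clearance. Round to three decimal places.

CL = F × Dose / AUC_0→∞
   = 0.49 × 200 / 223 = 0.439462 L/hr

CL = 0.439 L/hr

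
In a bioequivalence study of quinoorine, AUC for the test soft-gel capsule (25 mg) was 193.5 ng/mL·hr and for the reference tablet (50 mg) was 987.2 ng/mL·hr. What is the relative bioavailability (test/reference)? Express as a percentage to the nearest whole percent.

F_rel = 39%

F_rel = (AUC_test/D_test) / (AUC_ref/D_ref)
      = (193.5/25) / (987.2/50)
      = 7.74 / 19.744 = 0.3920 = 39.20%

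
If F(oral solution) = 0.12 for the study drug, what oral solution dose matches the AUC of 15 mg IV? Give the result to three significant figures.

D_oral = 125 mg

For equal systemic exposure: F × D_ev = D_iv
D_ev = D_iv / F = 15 / 0.12 = 125 mg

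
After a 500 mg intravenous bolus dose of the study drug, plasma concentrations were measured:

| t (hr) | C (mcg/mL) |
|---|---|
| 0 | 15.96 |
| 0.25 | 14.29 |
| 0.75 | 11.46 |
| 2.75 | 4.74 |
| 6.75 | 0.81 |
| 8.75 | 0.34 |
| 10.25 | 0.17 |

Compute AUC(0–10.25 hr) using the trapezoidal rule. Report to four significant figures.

Trapezoidal AUC_0→10.25:
  [0→0.25]: (15.96+14.29)/2 × 0.25 = 3.78125
  [0.25→0.75]: (14.29+11.46)/2 × 0.5 = 6.4375
  [0.75→2.75]: (11.46+4.74)/2 × 2 = 16.2
  [2.75→6.75]: (4.74+0.81)/2 × 4 = 11.1
  [6.75→8.75]: (0.81+0.34)/2 × 2 = 1.15
  [8.75→10.25]: (0.34+0.17)/2 × 1.5 = 0.3825
  Sum = 39.05125 mcg/mL·hr

AUC = 39.05 mcg/mL·hr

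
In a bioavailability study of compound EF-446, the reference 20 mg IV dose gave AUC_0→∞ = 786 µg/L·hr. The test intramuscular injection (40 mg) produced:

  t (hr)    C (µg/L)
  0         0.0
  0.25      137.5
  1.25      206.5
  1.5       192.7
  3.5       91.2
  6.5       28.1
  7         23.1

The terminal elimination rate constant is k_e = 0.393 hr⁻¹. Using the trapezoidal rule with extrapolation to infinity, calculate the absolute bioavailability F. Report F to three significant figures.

F = 0.492

Trapezoidal AUC_0→7 (intramuscular injection):
  [0→0.25]: (0.0+137.5)/2 × 0.25 = 17.1875
  [0.25→1.25]: (137.5+206.5)/2 × 1 = 172.0
  [1.25→1.5]: (206.5+192.7)/2 × 0.25 = 49.9
  [1.5→3.5]: (192.7+91.2)/2 × 2 = 283.9
  [3.5→6.5]: (91.2+28.1)/2 × 3 = 178.95
  [6.5→7]: (28.1+23.1)/2 × 0.5 = 12.8
  Sum = 714.7375 µg/L·hr
Tail: C_last/k_e = 23.1/0.393 = 58.779
AUC_0→∞ (intramuscular injection) = 714.7375 + 58.779 = 773.5165 µg/L·hr
F = (AUC_ev/D_ev)/(AUC_iv/D_iv) = (773.5165/40)/(786/20) = 19.3379/39.3 = 0.4921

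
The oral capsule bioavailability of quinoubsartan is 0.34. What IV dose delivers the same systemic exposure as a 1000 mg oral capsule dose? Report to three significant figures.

Systemic exposure from an extravascular dose = F × D_ev, so the equivalent IV dose is F × D_ev.
D_iv = F × D_ev = 0.34 × 1000 = 340 mg

D_iv = 340 mg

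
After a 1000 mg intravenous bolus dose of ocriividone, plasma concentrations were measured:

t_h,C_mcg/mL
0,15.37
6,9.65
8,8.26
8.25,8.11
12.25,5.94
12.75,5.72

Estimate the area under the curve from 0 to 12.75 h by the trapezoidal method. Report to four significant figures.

Trapezoidal AUC_0→12.75:
  [0→6]: (15.37+9.65)/2 × 6 = 75.06
  [6→8]: (9.65+8.26)/2 × 2 = 17.91
  [8→8.25]: (8.26+8.11)/2 × 0.25 = 2.04625
  [8.25→12.25]: (8.11+5.94)/2 × 4 = 28.1
  [12.25→12.75]: (5.94+5.72)/2 × 0.5 = 2.915
  Sum = 126.03125 mcg/mL·h

AUC = 126.0 mcg/mL·h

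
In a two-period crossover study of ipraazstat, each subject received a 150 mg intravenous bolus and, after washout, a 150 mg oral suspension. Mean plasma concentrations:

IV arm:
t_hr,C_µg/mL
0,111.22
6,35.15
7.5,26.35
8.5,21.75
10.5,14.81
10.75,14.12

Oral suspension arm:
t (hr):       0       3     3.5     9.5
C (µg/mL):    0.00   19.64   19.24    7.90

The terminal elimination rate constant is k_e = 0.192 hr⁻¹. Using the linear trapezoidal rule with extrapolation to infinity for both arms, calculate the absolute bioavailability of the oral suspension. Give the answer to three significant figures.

Trapezoidal AUC_0→10.75 (IV):
  [0→6]: (111.22+35.15)/2 × 6 = 439.11
  [6→7.5]: (35.15+26.35)/2 × 1.5 = 46.125
  [7.5→8.5]: (26.35+21.75)/2 × 1 = 24.05
  [8.5→10.5]: (21.75+14.81)/2 × 2 = 36.56
  [10.5→10.75]: (14.81+14.12)/2 × 0.25 = 3.61625
  Sum = 549.46125 µg/mL·hr
IV tail: 14.12/0.192 = 73.542; AUC_iv,0→∞ = 549.46125 + 73.542 = 623.00325 µg/mL·hr
Trapezoidal AUC_0→9.5 (oral suspension):
  [0→3]: (0.00+19.64)/2 × 3 = 29.46
  [3→3.5]: (19.64+19.24)/2 × 0.5 = 9.72
  [3.5→9.5]: (19.24+7.90)/2 × 6 = 81.42
  Sum = 120.6 µg/mL·hr
oral suspension tail: 7.90/0.192 = 41.146; AUC_ev,0→∞ = 120.6 + 41.146 = 161.746 µg/mL·hr
F = (AUC_ev/D_ev)/(AUC_iv/D_iv) = (161.746/150)/(623.00325/150) = 1.07831/4.153355 = 0.2596

F = 0.260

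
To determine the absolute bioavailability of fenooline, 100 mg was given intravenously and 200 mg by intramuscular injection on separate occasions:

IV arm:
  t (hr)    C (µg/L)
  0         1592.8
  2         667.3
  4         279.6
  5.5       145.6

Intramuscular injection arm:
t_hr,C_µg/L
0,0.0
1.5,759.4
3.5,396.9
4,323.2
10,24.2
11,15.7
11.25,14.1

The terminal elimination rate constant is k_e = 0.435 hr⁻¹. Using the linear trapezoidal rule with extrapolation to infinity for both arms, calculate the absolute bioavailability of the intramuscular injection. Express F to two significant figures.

Trapezoidal AUC_0→5.5 (IV):
  [0→2]: (1592.8+667.3)/2 × 2 = 2260.1
  [2→4]: (667.3+279.6)/2 × 2 = 946.9
  [4→5.5]: (279.6+145.6)/2 × 1.5 = 318.9
  Sum = 3525.9 µg/L·hr
IV tail: 145.6/0.435 = 334.713; AUC_iv,0→∞ = 3525.9 + 334.713 = 3860.613 µg/L·hr
Trapezoidal AUC_0→11.25 (intramuscular injection):
  [0→1.5]: (0.0+759.4)/2 × 1.5 = 569.55
  [1.5→3.5]: (759.4+396.9)/2 × 2 = 1156.3
  [3.5→4]: (396.9+323.2)/2 × 0.5 = 180.025
  [4→10]: (323.2+24.2)/2 × 6 = 1042.2
  [10→11]: (24.2+15.7)/2 × 1 = 19.95
  [11→11.25]: (15.7+14.1)/2 × 0.25 = 3.725
  Sum = 2971.75 µg/L·hr
intramuscular injection tail: 14.1/0.435 = 32.414; AUC_ev,0→∞ = 2971.75 + 32.414 = 3004.164 µg/L·hr
F = (AUC_ev/D_ev)/(AUC_iv/D_iv) = (3004.164/200)/(3860.613/100) = 15.02082/38.60613 = 0.3891

F = 0.39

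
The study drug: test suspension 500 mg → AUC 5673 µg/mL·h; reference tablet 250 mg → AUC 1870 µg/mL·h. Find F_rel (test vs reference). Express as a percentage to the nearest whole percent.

F_rel = (AUC_test/D_test) / (AUC_ref/D_ref)
      = (5673/500) / (1870/250)
      = 11.346 / 7.48 = 1.5168 = 151.68%

F_rel = 152%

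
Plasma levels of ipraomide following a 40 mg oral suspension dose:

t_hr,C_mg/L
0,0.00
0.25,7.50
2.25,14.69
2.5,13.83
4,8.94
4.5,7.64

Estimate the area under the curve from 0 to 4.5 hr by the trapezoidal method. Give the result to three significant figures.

AUC = 47.9 mg/L·hr

Trapezoidal AUC_0→4.5:
  [0→0.25]: (0.00+7.50)/2 × 0.25 = 0.9375
  [0.25→2.25]: (7.50+14.69)/2 × 2 = 22.19
  [2.25→2.5]: (14.69+13.83)/2 × 0.25 = 3.565
  [2.5→4]: (13.83+8.94)/2 × 1.5 = 17.0775
  [4→4.5]: (8.94+7.64)/2 × 0.5 = 4.145
  Sum = 47.915 mg/L·hr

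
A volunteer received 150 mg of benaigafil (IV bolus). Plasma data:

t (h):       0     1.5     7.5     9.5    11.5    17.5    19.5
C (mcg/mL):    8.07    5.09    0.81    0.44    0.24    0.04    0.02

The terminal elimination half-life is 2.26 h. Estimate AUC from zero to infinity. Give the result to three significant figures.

Trapezoidal AUC_0→19.5:
  [0→1.5]: (8.07+5.09)/2 × 1.5 = 9.87
  [1.5→7.5]: (5.09+0.81)/2 × 6 = 17.7
  [7.5→9.5]: (0.81+0.44)/2 × 2 = 1.25
  [9.5→11.5]: (0.44+0.24)/2 × 2 = 0.68
  [11.5→17.5]: (0.24+0.04)/2 × 6 = 0.84
  [17.5→19.5]: (0.04+0.02)/2 × 2 = 0.06
  Sum = 30.4 mcg/mL·h
k_e = ln2 / t½ = 0.693147 / 2.26 = 0.3067 h^-1
Extrapolated tail: C_last / k_e = 0.02 / 0.3067 = 0.065
AUC_0→∞ = 30.4 + 0.065 = 30.465 mcg/mL·h

AUC = 30.5 mcg/mL·h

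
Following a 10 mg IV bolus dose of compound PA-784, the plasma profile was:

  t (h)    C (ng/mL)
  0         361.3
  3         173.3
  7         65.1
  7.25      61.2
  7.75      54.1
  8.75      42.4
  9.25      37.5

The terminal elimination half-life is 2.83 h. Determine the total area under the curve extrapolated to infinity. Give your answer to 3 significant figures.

AUC = 1540 ng/mL·h

Trapezoidal AUC_0→9.25:
  [0→3]: (361.3+173.3)/2 × 3 = 801.9
  [3→7]: (173.3+65.1)/2 × 4 = 476.8
  [7→7.25]: (65.1+61.2)/2 × 0.25 = 15.7875
  [7.25→7.75]: (61.2+54.1)/2 × 0.5 = 28.825
  [7.75→8.75]: (54.1+42.4)/2 × 1 = 48.25
  [8.75→9.25]: (42.4+37.5)/2 × 0.5 = 19.975
  Sum = 1391.5375 ng/mL·h
k_e = ln2 / t½ = 0.693147 / 2.83 = 0.2449 h^-1
Extrapolated tail: C_last / k_e = 37.5 / 0.2449 = 153.124
AUC_0→∞ = 1391.5375 + 153.124 = 1544.6615 ng/mL·h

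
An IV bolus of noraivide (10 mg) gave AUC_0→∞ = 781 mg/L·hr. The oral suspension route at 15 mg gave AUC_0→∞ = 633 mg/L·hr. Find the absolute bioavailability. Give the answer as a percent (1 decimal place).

F = 54.0%

F = (AUC_ev / D_ev) / (AUC_iv / D_iv)
  = (633/15) / (781/10)
  = 42.2 / 78.1 = 0.5403
  = 54.03%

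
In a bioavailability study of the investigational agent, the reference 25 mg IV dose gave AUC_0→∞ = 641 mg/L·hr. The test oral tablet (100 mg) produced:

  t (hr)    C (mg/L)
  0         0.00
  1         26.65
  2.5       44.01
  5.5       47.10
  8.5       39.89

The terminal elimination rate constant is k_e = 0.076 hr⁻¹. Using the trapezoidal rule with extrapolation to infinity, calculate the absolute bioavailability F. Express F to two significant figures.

F = 0.33

Trapezoidal AUC_0→8.5 (oral tablet):
  [0→1]: (0.00+26.65)/2 × 1 = 13.325
  [1→2.5]: (26.65+44.01)/2 × 1.5 = 52.995
  [2.5→5.5]: (44.01+47.10)/2 × 3 = 136.665
  [5.5→8.5]: (47.10+39.89)/2 × 3 = 130.485
  Sum = 333.47 mg/L·hr
Tail: C_last/k_e = 39.89/0.076 = 524.868
AUC_0→∞ (oral tablet) = 333.47 + 524.868 = 858.338 mg/L·hr
F = (AUC_ev/D_ev)/(AUC_iv/D_iv) = (858.338/100)/(641/25) = 8.58338/25.64 = 0.3348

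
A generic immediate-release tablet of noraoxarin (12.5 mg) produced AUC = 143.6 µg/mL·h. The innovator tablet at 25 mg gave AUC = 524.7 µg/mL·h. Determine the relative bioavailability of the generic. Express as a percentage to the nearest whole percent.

F_rel = 55%

F_rel = (AUC_test/D_test) / (AUC_ref/D_ref)
      = (143.6/12.5) / (524.7/25)
      = 11.488 / 20.988 = 0.5474 = 54.74%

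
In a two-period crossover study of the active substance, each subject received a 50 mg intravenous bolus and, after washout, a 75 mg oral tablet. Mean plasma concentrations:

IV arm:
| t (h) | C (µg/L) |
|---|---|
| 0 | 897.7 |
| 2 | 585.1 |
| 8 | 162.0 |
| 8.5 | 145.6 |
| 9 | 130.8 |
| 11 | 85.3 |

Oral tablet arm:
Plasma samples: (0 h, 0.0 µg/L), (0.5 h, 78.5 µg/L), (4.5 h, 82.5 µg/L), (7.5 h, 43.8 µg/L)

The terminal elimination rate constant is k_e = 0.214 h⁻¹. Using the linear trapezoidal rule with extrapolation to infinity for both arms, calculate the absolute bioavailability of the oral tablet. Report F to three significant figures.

Trapezoidal AUC_0→11 (IV):
  [0→2]: (897.7+585.1)/2 × 2 = 1482.8
  [2→8]: (585.1+162.0)/2 × 6 = 2241.3
  [8→8.5]: (162.0+145.6)/2 × 0.5 = 76.9
  [8.5→9]: (145.6+130.8)/2 × 0.5 = 69.1
  [9→11]: (130.8+85.3)/2 × 2 = 216.1
  Sum = 4086.2 µg/L·h
IV tail: 85.3/0.214 = 398.598; AUC_iv,0→∞ = 4086.2 + 398.598 = 4484.798 µg/L·h
Trapezoidal AUC_0→7.5 (oral tablet):
  [0→0.5]: (0.0+78.5)/2 × 0.5 = 19.625
  [0.5→4.5]: (78.5+82.5)/2 × 4 = 322.0
  [4.5→7.5]: (82.5+43.8)/2 × 3 = 189.45
  Sum = 531.075 µg/L·h
oral tablet tail: 43.8/0.214 = 204.673; AUC_ev,0→∞ = 531.075 + 204.673 = 735.748 µg/L·h
F = (AUC_ev/D_ev)/(AUC_iv/D_iv) = (735.748/75)/(4484.798/50) = 9.80997/89.69596 = 0.1094

F = 0.109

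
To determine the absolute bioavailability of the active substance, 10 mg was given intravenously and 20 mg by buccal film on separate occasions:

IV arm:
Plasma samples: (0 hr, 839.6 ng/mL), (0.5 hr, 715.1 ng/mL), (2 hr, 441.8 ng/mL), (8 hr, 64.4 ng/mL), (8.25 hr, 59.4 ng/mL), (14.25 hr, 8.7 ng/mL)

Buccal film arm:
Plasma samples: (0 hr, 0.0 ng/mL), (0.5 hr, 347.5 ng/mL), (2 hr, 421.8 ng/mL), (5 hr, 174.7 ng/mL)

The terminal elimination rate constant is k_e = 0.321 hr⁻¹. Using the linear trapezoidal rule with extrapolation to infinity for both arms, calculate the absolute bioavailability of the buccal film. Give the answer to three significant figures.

F = 0.348

Trapezoidal AUC_0→14.25 (IV):
  [0→0.5]: (839.6+715.1)/2 × 0.5 = 388.675
  [0.5→2]: (715.1+441.8)/2 × 1.5 = 867.675
  [2→8]: (441.8+64.4)/2 × 6 = 1518.6
  [8→8.25]: (64.4+59.4)/2 × 0.25 = 15.475
  [8.25→14.25]: (59.4+8.7)/2 × 6 = 204.3
  Sum = 2994.725 ng/mL·hr
IV tail: 8.7/0.321 = 27.103; AUC_iv,0→∞ = 2994.725 + 27.103 = 3021.828 ng/mL·hr
Trapezoidal AUC_0→5 (buccal film):
  [0→0.5]: (0.0+347.5)/2 × 0.5 = 86.875
  [0.5→2]: (347.5+421.8)/2 × 1.5 = 576.975
  [2→5]: (421.8+174.7)/2 × 3 = 894.75
  Sum = 1558.6 ng/mL·hr
buccal film tail: 174.7/0.321 = 544.237; AUC_ev,0→∞ = 1558.6 + 544.237 = 2102.837 ng/mL·hr
F = (AUC_ev/D_ev)/(AUC_iv/D_iv) = (2102.837/20)/(3021.828/10) = 105.14185/302.1828 = 0.3479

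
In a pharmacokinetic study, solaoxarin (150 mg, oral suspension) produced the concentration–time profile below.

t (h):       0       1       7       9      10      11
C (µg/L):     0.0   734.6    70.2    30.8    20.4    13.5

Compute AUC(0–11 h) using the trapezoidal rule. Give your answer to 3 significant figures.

AUC = 2930 µg/L·h

Trapezoidal AUC_0→11:
  [0→1]: (0.0+734.6)/2 × 1 = 367.3
  [1→7]: (734.6+70.2)/2 × 6 = 2414.4
  [7→9]: (70.2+30.8)/2 × 2 = 101.0
  [9→10]: (30.8+20.4)/2 × 1 = 25.6
  [10→11]: (20.4+13.5)/2 × 1 = 16.95
  Sum = 2925.25 µg/L·h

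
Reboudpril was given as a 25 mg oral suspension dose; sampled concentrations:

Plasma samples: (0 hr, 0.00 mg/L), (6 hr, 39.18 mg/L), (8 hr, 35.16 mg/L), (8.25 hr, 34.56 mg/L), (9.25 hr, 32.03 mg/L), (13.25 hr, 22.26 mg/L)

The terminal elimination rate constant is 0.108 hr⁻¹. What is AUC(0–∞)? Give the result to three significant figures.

AUC = 549 mg/L·hr

Trapezoidal AUC_0→13.25:
  [0→6]: (0.00+39.18)/2 × 6 = 117.54
  [6→8]: (39.18+35.16)/2 × 2 = 74.34
  [8→8.25]: (35.16+34.56)/2 × 0.25 = 8.715
  [8.25→9.25]: (34.56+32.03)/2 × 1 = 33.295
  [9.25→13.25]: (32.03+22.26)/2 × 4 = 108.58
  Sum = 342.47 mg/L·hr
Extrapolated tail: C_last / k_e = 22.26 / 0.108 = 206.111
AUC_0→∞ = 342.47 + 206.111 = 548.581 mg/L·hr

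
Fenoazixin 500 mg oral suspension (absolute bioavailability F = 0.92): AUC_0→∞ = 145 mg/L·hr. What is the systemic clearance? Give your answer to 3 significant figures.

CL = F × Dose / AUC_0→∞
   = 0.92 × 500 / 145 = 3.17241 L/hr

CL = 3.17 L/hr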